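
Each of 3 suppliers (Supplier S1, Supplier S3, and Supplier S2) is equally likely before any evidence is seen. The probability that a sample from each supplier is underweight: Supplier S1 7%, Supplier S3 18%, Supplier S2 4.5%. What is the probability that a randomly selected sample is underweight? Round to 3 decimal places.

0.098

Since the prior is uniform, the posterior is proportional to the likelihood:
  Supplier S1: 0.07
  Supplier S3: 0.18
  Supplier S2: 0.045
P(underweight) = (1/3) × (0.07 + 0.18 + 0.045) = 0.295/3 ≈ 0.098.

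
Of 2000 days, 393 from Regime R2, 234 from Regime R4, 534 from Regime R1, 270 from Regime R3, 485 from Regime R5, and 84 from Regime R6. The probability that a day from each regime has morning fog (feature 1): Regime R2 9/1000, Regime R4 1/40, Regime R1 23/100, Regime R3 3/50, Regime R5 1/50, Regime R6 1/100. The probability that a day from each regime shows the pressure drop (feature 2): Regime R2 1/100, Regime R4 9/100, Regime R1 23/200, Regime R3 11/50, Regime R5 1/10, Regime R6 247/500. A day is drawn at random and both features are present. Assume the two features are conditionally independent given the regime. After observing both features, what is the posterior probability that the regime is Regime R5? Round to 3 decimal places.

Compute prior × likelihood for every hypothesis:
  Regime R2: 0.1965 × 0.009 × 0.01 = 0.000017685
  Regime R4: 0.117 × 0.025 × 0.09 = 0.00026325
  Regime R1: 0.267 × 0.23 × 0.115 = 0.00706215
  Regime R3: 0.135 × 0.06 × 0.22 = 0.001782
  Regime R5: 0.2425 × 0.02 × 0.1 = 0.000485
  Regime R6: 0.042 × 0.01 × 0.494 = 0.00020748
Normalizing constant = 0.009817565.
P(Regime R5 | evidence) = 0.000485 / 0.009817565 ≈ 0.049.

0.049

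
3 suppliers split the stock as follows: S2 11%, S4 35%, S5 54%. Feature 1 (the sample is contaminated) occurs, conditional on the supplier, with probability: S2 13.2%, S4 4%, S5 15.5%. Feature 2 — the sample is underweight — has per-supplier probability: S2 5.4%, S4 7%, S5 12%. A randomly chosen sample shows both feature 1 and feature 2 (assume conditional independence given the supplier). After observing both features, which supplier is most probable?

S5

Compute prior × likelihood for every hypothesis:
  S2: 0.11 × 0.132 × 0.054 = 0.00078408
  S4: 0.35 × 0.04 × 0.07 = 0.00098
  S5: 0.54 × 0.155 × 0.12 = 0.010044
Normalizing constant = 0.01180808.
Largest term belongs to S5, so S5 is most probable.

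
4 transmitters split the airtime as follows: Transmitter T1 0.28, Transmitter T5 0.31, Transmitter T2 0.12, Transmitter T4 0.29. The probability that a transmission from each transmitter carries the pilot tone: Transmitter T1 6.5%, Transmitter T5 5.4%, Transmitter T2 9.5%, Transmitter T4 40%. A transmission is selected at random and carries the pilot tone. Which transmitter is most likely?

Transmitter T4

Prior × likelihood for each hypothesis:
  Transmitter T1: 0.28 × 0.065 = 0.0182
  Transmitter T5: 0.31 × 0.054 = 0.01674
  Transmitter T2: 0.12 × 0.095 = 0.0114
  Transmitter T4: 0.29 × 0.4 = 0.116
Total = 0.16234.
Largest term belongs to Transmitter T4, so Transmitter T4 is most probable.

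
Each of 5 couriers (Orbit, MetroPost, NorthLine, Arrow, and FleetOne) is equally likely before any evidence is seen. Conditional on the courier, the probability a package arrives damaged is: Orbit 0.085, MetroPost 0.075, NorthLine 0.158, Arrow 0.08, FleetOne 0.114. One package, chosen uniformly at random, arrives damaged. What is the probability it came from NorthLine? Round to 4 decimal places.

Since the prior is uniform, the posterior is proportional to the likelihood:
  Orbit: 0.085
  MetroPost: 0.075
  NorthLine: 0.158
  Arrow: 0.08
  FleetOne: 0.114
Sum = 0.512.
P(NorthLine | evidence) = 0.158 / 0.512 ≈ 0.3086.

0.3086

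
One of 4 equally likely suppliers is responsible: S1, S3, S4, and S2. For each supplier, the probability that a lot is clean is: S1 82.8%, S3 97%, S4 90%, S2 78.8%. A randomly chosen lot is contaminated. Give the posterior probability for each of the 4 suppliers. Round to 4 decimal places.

S1 0.3346, S3 0.0584, S4 0.1946, S2 0.4125

Taking complements, P(contaminated | each) = S1 0.172, S3 0.03, S4 0.1, S2 0.212.
Since the prior is uniform, the posterior is proportional to the likelihood:
  S1: 0.172
  S3: 0.03
  S4: 0.1
  S2: 0.212
Total = 0.514.
P(S1 | contaminated) = 0.172/0.514 ≈ 0.3346
P(S3 | contaminated) = 0.03/0.514 ≈ 0.0584
P(S4 | contaminated) = 0.1/0.514 ≈ 0.1946
P(S2 | contaminated) = 0.212/0.514 ≈ 0.4125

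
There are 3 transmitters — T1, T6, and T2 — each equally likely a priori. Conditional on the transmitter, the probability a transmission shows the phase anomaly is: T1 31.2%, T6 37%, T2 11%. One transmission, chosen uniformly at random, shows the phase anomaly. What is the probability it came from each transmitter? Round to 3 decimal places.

With a uniform prior (1/3 each), posterior ∝ likelihood:
  T1: 0.312
  T6: 0.37
  T2: 0.11
Normalizing constant = 0.792.
P(T1 | anomaly) = 0.312/0.792 ≈ 0.394
P(T6 | anomaly) = 0.37/0.792 ≈ 0.467
P(T2 | anomaly) = 0.11/0.792 ≈ 0.139

T1 0.394, T6 0.467, T2 0.139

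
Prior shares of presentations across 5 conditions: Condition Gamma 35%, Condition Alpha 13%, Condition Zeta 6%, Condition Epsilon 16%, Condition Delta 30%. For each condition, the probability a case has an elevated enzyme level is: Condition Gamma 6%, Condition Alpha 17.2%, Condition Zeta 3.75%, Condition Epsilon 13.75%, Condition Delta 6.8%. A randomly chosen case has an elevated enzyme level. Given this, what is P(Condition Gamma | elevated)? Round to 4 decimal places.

0.2386

Prior × likelihood for each hypothesis:
  Condition Gamma: 0.35 × 0.06 = 0.021
  Condition Alpha: 0.13 × 0.172 = 0.02236
  Condition Zeta: 0.06 × 0.0375 = 0.00225
  Condition Epsilon: 0.16 × 0.1375 = 0.022
  Condition Delta: 0.3 × 0.068 = 0.0204
Sum = 0.08801.
P(Condition Gamma | evidence) = 0.021 / 0.08801 ≈ 0.2386.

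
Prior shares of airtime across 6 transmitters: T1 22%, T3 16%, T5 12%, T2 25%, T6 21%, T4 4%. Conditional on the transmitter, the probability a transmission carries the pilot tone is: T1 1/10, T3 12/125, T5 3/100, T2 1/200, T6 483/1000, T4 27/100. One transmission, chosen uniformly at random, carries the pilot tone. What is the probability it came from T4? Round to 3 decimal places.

0.070

Compute prior × likelihood for every hypothesis:
  T1: 0.22 × 0.1 = 0.022
  T3: 0.16 × 0.096 = 0.01536
  T5: 0.12 × 0.03 = 0.0036
  T2: 0.25 × 0.005 = 0.00125
  T6: 0.21 × 0.483 = 0.10143
  T4: 0.04 × 0.27 = 0.0108
Normalizing constant = 0.15444.
P(T4 | evidence) = 0.0108 / 0.15444 ≈ 0.070.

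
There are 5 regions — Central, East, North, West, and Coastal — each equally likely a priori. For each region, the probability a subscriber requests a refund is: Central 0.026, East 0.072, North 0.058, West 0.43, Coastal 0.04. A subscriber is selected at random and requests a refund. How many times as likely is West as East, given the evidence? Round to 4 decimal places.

5.9722

With a uniform prior (1/5 each), posterior ∝ likelihood:
  Central: 0.026
  East: 0.072
  North: 0.058
  West: 0.43
  Coastal: 0.04
Total = 0.626.
The ratio is 0.43 / 0.072 (the normalizer cancels) = 5.9722.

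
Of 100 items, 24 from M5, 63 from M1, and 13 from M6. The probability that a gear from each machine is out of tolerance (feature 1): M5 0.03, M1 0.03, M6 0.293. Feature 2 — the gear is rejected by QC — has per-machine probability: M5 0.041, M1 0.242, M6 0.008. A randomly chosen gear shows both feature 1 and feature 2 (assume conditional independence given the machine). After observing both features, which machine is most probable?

M1

By Bayes' rule, posterior ∝ prior × likelihood:
  M5: 0.24 × 0.03 × 0.041 = 0.0002952
  M1: 0.63 × 0.03 × 0.242 = 0.0045738
  M6: 0.13 × 0.293 × 0.008 = 0.00030472
Sum = 0.00517372.
Largest term belongs to M1, so M1 is most probable.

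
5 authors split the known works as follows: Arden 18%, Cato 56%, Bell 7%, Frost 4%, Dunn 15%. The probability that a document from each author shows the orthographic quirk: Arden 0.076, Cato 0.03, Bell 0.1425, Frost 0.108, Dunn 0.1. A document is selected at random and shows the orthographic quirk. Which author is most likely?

Unnormalized posteriors (prior × likelihood):
  Arden: 0.18 × 0.076 = 0.01368
  Cato: 0.56 × 0.03 = 0.0168
  Bell: 0.07 × 0.1425 = 0.009975
  Frost: 0.04 × 0.108 = 0.00432
  Dunn: 0.15 × 0.1 = 0.015
Sum = 0.059775.
Largest term belongs to Cato, so Cato is most probable.

Cato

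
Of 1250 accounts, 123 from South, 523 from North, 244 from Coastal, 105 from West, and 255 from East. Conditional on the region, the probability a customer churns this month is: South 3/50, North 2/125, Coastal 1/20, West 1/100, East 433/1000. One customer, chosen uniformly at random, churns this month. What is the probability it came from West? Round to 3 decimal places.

0.008

Unnormalized posteriors (prior × likelihood):
  South: 0.0984 × 0.06 = 0.005904
  North: 0.4184 × 0.016 = 0.0066944
  Coastal: 0.1952 × 0.05 = 0.00976
  West: 0.084 × 0.01 = 0.00084
  East: 0.204 × 0.433 = 0.088332
Sum = 0.1115304.
P(West | evidence) = 0.00084 / 0.1115304 ≈ 0.008.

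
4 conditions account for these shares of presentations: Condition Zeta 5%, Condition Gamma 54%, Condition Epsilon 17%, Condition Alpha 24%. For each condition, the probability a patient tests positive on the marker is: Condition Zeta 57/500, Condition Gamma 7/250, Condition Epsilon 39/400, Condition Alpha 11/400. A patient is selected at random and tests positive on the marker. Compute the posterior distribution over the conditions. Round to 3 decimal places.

By Bayes' rule, posterior ∝ prior × likelihood:
  Condition Zeta: 0.05 × 0.114 = 0.0057
  Condition Gamma: 0.54 × 0.028 = 0.01512
  Condition Epsilon: 0.17 × 0.0975 = 0.016575
  Condition Alpha: 0.24 × 0.0275 = 0.0066
Total = 0.043995.
P(Condition Zeta | marker-positive) = 0.0057/0.043995 ≈ 0.130
P(Condition Gamma | marker-positive) = 0.01512/0.043995 ≈ 0.344
P(Condition Epsilon | marker-positive) = 0.016575/0.043995 ≈ 0.377
P(Condition Alpha | marker-positive) = 0.0066/0.043995 ≈ 0.150

Condition Zeta 0.130, Condition Gamma 0.344, Condition Epsilon 0.377, Condition Alpha 0.150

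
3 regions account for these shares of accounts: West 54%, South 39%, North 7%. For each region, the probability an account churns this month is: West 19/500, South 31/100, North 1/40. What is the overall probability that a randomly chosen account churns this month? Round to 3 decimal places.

Compute prior × likelihood for every hypothesis:
  West: 0.54 × 0.038 = 0.02052
  South: 0.39 × 0.31 = 0.1209
  North: 0.07 × 0.025 = 0.00175
P(churn) = 0.02052 + 0.1209 + 0.00175 = 0.14317 → 0.143.

0.143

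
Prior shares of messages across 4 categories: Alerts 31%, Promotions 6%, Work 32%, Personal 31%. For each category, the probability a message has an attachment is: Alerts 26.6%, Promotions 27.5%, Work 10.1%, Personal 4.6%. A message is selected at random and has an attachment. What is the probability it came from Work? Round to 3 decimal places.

0.222

By Bayes' rule, posterior ∝ prior × likelihood:
  Alerts: 0.31 × 0.266 = 0.08246
  Promotions: 0.06 × 0.275 = 0.0165
  Work: 0.32 × 0.101 = 0.03232
  Personal: 0.31 × 0.046 = 0.01426
Total = 0.14554.
P(Work | evidence) = 0.03232 / 0.14554 ≈ 0.222.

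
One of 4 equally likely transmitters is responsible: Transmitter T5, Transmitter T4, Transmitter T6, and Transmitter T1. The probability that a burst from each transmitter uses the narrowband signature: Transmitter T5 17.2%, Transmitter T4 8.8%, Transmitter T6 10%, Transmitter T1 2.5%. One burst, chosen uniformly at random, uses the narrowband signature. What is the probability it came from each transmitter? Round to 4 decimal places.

Transmitter T5 0.4468, Transmitter T4 0.2286, Transmitter T6 0.2597, Transmitter T1 0.0649

Since the prior is uniform, the posterior is proportional to the likelihood:
  Transmitter T5: 0.172
  Transmitter T4: 0.088
  Transmitter T6: 0.1
  Transmitter T1: 0.025
Total = 0.385.
P(Transmitter T5 | narrowband) = 0.172/0.385 ≈ 0.4468
P(Transmitter T4 | narrowband) = 0.088/0.385 ≈ 0.2286
P(Transmitter T6 | narrowband) = 0.1/0.385 ≈ 0.2597
P(Transmitter T1 | narrowband) = 0.025/0.385 ≈ 0.0649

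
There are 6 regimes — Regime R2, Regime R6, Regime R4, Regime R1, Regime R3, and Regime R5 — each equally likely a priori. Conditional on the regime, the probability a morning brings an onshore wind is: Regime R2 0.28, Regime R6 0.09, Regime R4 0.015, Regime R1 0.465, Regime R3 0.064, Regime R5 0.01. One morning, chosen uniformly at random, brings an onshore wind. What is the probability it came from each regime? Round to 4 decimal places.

Regime R2 0.3030, Regime R6 0.0974, Regime R4 0.0162, Regime R1 0.5032, Regime R3 0.0693, Regime R5 0.0108

Since the prior is uniform, the posterior is proportional to the likelihood:
  Regime R2: 0.28
  Regime R6: 0.09
  Regime R4: 0.015
  Regime R1: 0.465
  Regime R3: 0.064
  Regime R5: 0.01
Sum = 0.924.
P(Regime R2 | onshore) = 0.28/0.924 ≈ 0.3030
P(Regime R6 | onshore) = 0.09/0.924 ≈ 0.0974
P(Regime R4 | onshore) = 0.015/0.924 ≈ 0.0162
P(Regime R1 | onshore) = 0.465/0.924 ≈ 0.5032
P(Regime R3 | onshore) = 0.064/0.924 ≈ 0.0693
P(Regime R5 | onshore) = 0.01/0.924 ≈ 0.0108
(Check: 0.3030+0.0974+0.0162+0.5032+0.0693+0.0108 = 0.9999.)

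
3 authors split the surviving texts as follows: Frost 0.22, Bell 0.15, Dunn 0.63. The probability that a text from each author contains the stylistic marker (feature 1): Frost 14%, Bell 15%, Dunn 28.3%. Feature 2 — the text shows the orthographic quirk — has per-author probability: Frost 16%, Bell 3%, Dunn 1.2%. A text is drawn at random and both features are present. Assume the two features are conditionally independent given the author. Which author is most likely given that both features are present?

Frost

Unnormalized posteriors (prior × likelihood):
  Frost: 0.22 × 0.14 × 0.16 = 0.004928
  Bell: 0.15 × 0.15 × 0.03 = 0.000675
  Dunn: 0.63 × 0.283 × 0.012 = 0.00213948
Normalizing constant = 0.00774248.
Largest term belongs to Frost, so Frost is most probable.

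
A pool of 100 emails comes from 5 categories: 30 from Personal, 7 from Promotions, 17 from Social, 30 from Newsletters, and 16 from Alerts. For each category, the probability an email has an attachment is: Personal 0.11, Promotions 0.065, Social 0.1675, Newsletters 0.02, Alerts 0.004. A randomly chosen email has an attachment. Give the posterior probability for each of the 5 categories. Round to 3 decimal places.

Personal 0.454, Promotions 0.063, Social 0.392, Newsletters 0.083, Alerts 0.009

Unnormalized posteriors (prior × likelihood):
  Personal: 0.3 × 0.11 = 0.033
  Promotions: 0.07 × 0.065 = 0.00455
  Social: 0.17 × 0.1675 = 0.028475
  Newsletters: 0.3 × 0.02 = 0.006
  Alerts: 0.16 × 0.004 = 0.00064
Sum = 0.072665.
P(Personal | attachment) = 0.033/0.072665 ≈ 0.454
P(Promotions | attachment) = 0.00455/0.072665 ≈ 0.063
P(Social | attachment) = 0.028475/0.072665 ≈ 0.392
P(Newsletters | attachment) = 0.006/0.072665 ≈ 0.083
P(Alerts | attachment) = 0.00064/0.072665 ≈ 0.009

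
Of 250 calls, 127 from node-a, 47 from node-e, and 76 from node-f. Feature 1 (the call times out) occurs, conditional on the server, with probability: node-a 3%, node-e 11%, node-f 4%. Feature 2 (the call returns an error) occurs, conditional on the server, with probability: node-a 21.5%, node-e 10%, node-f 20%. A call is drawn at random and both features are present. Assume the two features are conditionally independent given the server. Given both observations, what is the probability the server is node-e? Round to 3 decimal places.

0.266

By Bayes' rule, posterior ∝ prior × likelihood:
  node-a: 0.508 × 0.03 × 0.215 = 0.0032766
  node-e: 0.188 × 0.11 × 0.1 = 0.002068
  node-f: 0.304 × 0.04 × 0.2 = 0.002432
Sum = 0.0077766.
P(node-e | evidence) = 0.002068 / 0.0077766 ≈ 0.266.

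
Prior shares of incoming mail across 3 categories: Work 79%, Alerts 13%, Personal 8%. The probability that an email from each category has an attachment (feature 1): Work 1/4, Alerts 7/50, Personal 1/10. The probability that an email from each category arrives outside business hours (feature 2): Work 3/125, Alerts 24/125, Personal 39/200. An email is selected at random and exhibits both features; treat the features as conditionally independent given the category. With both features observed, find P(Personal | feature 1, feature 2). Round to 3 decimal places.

Unnormalized posteriors (prior × likelihood):
  Work: 0.79 × 0.25 × 0.024 = 0.00474
  Alerts: 0.13 × 0.14 × 0.192 = 0.0034944
  Personal: 0.08 × 0.1 × 0.195 = 0.00156
Sum = 0.0097944.
P(Personal | evidence) = 0.00156 / 0.0097944 ≈ 0.159.

0.159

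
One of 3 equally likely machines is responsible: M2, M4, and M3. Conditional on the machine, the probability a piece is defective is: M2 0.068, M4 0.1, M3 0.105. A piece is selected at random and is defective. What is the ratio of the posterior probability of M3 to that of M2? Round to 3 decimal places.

With a uniform prior (1/3 each), posterior ∝ likelihood:
  M2: 0.068
  M4: 0.1
  M3: 0.105
Normalizing constant = 0.273.
The ratio is 0.105 / 0.068 (the normalizer cancels) = 1.544.

1.544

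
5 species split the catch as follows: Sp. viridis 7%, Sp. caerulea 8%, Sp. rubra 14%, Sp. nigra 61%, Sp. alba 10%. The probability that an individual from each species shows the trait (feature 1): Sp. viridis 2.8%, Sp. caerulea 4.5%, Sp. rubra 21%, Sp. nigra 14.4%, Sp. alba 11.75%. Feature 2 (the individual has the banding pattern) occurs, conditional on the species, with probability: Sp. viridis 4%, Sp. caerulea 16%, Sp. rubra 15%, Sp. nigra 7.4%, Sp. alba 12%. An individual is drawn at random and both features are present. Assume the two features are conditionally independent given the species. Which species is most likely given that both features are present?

Sp. nigra

Prior × likelihood for each hypothesis:
  Sp. viridis: 0.07 × 0.028 × 0.04 = 0.0000784
  Sp. caerulea: 0.08 × 0.045 × 0.16 = 0.000576
  Sp. rubra: 0.14 × 0.21 × 0.15 = 0.00441
  Sp. nigra: 0.61 × 0.144 × 0.074 = 0.00650016
  Sp. alba: 0.1 × 0.1175 × 0.12 = 0.00141
Sum = 0.01297456.
Largest term belongs to Sp. nigra, so Sp. nigra is most probable.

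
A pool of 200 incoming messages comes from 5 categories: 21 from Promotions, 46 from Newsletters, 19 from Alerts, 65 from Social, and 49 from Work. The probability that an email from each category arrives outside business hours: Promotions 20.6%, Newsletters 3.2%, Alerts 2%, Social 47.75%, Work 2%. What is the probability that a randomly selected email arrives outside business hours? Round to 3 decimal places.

0.191

Unnormalized posteriors (prior × likelihood):
  Promotions: 0.105 × 0.206 = 0.02163
  Newsletters: 0.23 × 0.032 = 0.00736
  Alerts: 0.095 × 0.02 = 0.0019
  Social: 0.325 × 0.4775 = 0.1551875
  Work: 0.245 × 0.02 = 0.0049
P(off-hours) = 0.02163 + 0.00736 + 0.0019 + 0.1551875 + 0.0049 = 0.1909775 → 0.191.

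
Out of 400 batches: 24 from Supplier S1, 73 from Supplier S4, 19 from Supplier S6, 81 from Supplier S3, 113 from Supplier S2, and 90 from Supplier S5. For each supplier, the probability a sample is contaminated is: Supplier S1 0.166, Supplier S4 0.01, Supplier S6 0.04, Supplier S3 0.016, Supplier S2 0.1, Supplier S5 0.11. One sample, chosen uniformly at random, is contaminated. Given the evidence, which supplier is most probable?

Unnormalized posteriors (prior × likelihood):
  Supplier S1: 0.06 × 0.166 = 0.00996
  Supplier S4: 0.1825 × 0.01 = 0.001825
  Supplier S6: 0.0475 × 0.04 = 0.0019
  Supplier S3: 0.2025 × 0.016 = 0.00324
  Supplier S2: 0.2825 × 0.1 = 0.02825
  Supplier S5: 0.225 × 0.11 = 0.02475
Sum = 0.069925.
Largest term belongs to Supplier S2, so Supplier S2 is most probable.

Supplier S2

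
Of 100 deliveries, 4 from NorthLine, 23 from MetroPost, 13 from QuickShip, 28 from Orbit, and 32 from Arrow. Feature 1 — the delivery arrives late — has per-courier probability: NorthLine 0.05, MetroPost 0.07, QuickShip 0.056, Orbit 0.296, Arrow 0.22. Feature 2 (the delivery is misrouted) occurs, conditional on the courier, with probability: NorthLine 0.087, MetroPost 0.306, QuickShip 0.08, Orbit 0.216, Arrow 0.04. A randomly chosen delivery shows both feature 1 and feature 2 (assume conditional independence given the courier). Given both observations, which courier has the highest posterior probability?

By Bayes' rule, posterior ∝ prior × likelihood:
  NorthLine: 0.04 × 0.05 × 0.087 = 0.000174
  MetroPost: 0.23 × 0.07 × 0.306 = 0.0049266
  QuickShip: 0.13 × 0.056 × 0.08 = 0.0005824
  Orbit: 0.28 × 0.296 × 0.216 = 0.01790208
  Arrow: 0.32 × 0.22 × 0.04 = 0.002816
Normalizing constant = 0.02640108.
Largest term belongs to Orbit, so Orbit is most probable.

Orbit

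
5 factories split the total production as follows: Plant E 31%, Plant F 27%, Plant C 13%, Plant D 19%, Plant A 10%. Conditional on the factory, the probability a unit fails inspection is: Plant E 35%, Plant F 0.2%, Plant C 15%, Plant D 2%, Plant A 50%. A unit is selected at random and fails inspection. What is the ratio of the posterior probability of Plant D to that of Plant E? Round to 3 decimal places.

Unnormalized posteriors (prior × likelihood):
  Plant E: 0.31 × 0.35 = 0.1085
  Plant F: 0.27 × 0.002 = 0.00054
  Plant C: 0.13 × 0.15 = 0.0195
  Plant D: 0.19 × 0.02 = 0.0038
  Plant A: 0.1 × 0.5 = 0.05
Normalizing constant = 0.18234.
The ratio is 0.0038 / 0.1085 (the normalizer cancels) = 0.035.

0.035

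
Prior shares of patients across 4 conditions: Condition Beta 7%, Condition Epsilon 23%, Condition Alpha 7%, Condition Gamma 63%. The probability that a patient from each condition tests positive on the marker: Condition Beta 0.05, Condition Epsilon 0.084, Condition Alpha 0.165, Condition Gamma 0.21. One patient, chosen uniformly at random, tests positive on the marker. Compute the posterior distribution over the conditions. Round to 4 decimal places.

By Bayes' rule, posterior ∝ prior × likelihood:
  Condition Beta: 0.07 × 0.05 = 0.0035
  Condition Epsilon: 0.23 × 0.084 = 0.01932
  Condition Alpha: 0.07 × 0.165 = 0.01155
  Condition Gamma: 0.63 × 0.21 = 0.1323
Normalizing constant = 0.16667.
P(Condition Beta | marker-positive) = 0.0035/0.16667 ≈ 0.0210
P(Condition Epsilon | marker-positive) = 0.01932/0.16667 ≈ 0.1159
P(Condition Alpha | marker-positive) = 0.01155/0.16667 ≈ 0.0693
P(Condition Gamma | marker-positive) = 0.1323/0.16667 ≈ 0.7938

Condition Beta 0.0210, Condition Epsilon 0.1159, Condition Alpha 0.0693, Condition Gamma 0.7938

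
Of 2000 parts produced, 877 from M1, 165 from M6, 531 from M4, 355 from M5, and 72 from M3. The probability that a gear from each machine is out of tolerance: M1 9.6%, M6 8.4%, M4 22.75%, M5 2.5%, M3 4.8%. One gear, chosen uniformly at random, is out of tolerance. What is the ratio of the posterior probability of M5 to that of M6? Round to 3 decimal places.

By Bayes' rule, posterior ∝ prior × likelihood:
  M1: 0.4385 × 0.096 = 0.042096
  M6: 0.0825 × 0.084 = 0.00693
  M4: 0.2655 × 0.2275 = 0.06040125
  M5: 0.1775 × 0.025 = 0.0044375
  M3: 0.036 × 0.048 = 0.001728
Total = 0.11559275.
The ratio is 0.0044375 / 0.00693 (the normalizer cancels) = 0.640.

0.640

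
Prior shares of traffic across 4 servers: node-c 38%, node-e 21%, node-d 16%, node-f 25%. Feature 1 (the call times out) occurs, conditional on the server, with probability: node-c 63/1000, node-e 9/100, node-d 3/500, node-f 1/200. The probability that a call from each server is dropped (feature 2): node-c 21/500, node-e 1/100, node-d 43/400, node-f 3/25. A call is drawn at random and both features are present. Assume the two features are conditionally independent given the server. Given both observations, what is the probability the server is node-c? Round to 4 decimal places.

Compute prior × likelihood for every hypothesis:
  node-c: 0.38 × 0.063 × 0.042 = 0.00100548
  node-e: 0.21 × 0.09 × 0.01 = 0.000189
  node-d: 0.16 × 0.006 × 0.1075 = 0.0001032
  node-f: 0.25 × 0.005 × 0.12 = 0.00015
Sum = 0.00144768.
P(node-c | evidence) = 0.00100548 / 0.00144768 ≈ 0.6945.

0.6945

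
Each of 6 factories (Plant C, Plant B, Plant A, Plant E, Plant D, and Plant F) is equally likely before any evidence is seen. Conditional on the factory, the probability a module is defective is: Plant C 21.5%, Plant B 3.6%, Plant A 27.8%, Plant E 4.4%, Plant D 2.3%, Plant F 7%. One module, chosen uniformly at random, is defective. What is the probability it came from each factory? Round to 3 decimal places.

Plant C 0.323, Plant B 0.054, Plant A 0.417, Plant E 0.066, Plant D 0.035, Plant F 0.105

With a uniform prior (1/6 each), posterior ∝ likelihood:
  Plant C: 0.215
  Plant B: 0.036
  Plant A: 0.278
  Plant E: 0.044
  Plant D: 0.023
  Plant F: 0.07
Normalizing constant = 0.666.
P(Plant C | defective) = 0.215/0.666 ≈ 0.323
P(Plant B | defective) = 0.036/0.666 ≈ 0.054
P(Plant A | defective) = 0.278/0.666 ≈ 0.417
P(Plant E | defective) = 0.044/0.666 ≈ 0.066
P(Plant D | defective) = 0.023/0.666 ≈ 0.035
P(Plant F | defective) = 0.07/0.666 ≈ 0.105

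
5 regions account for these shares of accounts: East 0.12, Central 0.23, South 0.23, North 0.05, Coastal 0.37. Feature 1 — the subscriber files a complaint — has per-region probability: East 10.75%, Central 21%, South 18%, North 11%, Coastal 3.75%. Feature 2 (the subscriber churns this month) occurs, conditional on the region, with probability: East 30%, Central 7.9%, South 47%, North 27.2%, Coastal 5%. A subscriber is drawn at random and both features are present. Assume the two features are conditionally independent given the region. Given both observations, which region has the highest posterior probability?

Prior × likelihood for each hypothesis:
  East: 0.12 × 0.1075 × 0.3 = 0.00387
  Central: 0.23 × 0.21 × 0.079 = 0.0038157
  South: 0.23 × 0.18 × 0.47 = 0.019458
  North: 0.05 × 0.11 × 0.272 = 0.001496
  Coastal: 0.37 × 0.0375 × 0.05 = 0.00069375
Sum = 0.02933345.
Largest term belongs to South, so South is most probable.

South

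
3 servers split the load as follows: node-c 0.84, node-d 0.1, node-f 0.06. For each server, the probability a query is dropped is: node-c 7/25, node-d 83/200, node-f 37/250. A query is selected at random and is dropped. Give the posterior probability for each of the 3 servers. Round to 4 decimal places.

node-c 0.8236, node-d 0.1453, node-f 0.0311

Compute prior × likelihood for every hypothesis:
  node-c: 0.84 × 0.28 = 0.2352
  node-d: 0.1 × 0.415 = 0.0415
  node-f: 0.06 × 0.148 = 0.00888
Sum = 0.28558.
P(node-c | dropped) = 0.2352/0.28558 ≈ 0.8236
P(node-d | dropped) = 0.0415/0.28558 ≈ 0.1453
P(node-f | dropped) = 0.00888/0.28558 ≈ 0.0311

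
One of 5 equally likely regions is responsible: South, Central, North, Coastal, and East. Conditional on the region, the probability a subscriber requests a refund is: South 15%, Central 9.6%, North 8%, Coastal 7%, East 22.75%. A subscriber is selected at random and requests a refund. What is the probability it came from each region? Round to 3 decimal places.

South 0.241, Central 0.154, North 0.128, Coastal 0.112, East 0.365

Since the prior is uniform, the posterior is proportional to the likelihood:
  South: 0.15
  Central: 0.096
  North: 0.08
  Coastal: 0.07
  East: 0.2275
Sum = 0.6235.
P(South | refund) = 0.15/0.6235 ≈ 0.241
P(Central | refund) = 0.096/0.6235 ≈ 0.154
P(North | refund) = 0.08/0.6235 ≈ 0.128
P(Coastal | refund) = 0.07/0.6235 ≈ 0.112
P(East | refund) = 0.2275/0.6235 ≈ 0.365
(Check: 0.241+0.154+0.128+0.112+0.365 = 1.000.)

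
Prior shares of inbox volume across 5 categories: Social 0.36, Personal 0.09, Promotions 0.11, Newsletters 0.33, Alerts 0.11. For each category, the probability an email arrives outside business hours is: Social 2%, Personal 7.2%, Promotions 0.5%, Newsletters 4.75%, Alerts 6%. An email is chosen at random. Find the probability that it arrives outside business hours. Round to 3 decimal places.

Compute prior × likelihood for every hypothesis:
  Social: 0.36 × 0.02 = 0.0072
  Personal: 0.09 × 0.072 = 0.00648
  Promotions: 0.11 × 0.005 = 0.00055
  Newsletters: 0.33 × 0.0475 = 0.015675
  Alerts: 0.11 × 0.06 = 0.0066
P(off-hours) = 0.0072 + 0.00648 + 0.00055 + 0.015675 + 0.0066 = 0.036505 → 0.037.

0.037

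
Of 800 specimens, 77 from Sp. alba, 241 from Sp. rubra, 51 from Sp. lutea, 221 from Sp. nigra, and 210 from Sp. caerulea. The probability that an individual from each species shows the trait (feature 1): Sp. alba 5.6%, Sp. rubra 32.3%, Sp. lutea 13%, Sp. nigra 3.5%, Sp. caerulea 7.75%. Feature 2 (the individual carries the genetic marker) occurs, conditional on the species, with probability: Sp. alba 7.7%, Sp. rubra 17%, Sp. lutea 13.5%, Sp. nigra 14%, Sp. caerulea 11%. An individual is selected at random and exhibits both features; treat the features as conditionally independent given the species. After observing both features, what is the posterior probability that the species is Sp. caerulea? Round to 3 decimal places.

0.103

Prior × likelihood for each hypothesis:
  Sp. alba: 0.09625 × 0.056 × 0.077 = 0.00041503
  Sp. rubra: 0.30125 × 0.323 × 0.17 = 0.0165416375
  Sp. lutea: 0.06375 × 0.13 × 0.135 = 0.0011188125
  Sp. nigra: 0.27625 × 0.035 × 0.14 = 0.001353625
  Sp. caerulea: 0.2625 × 0.0775 × 0.11 = 0.0022378125
Normalizing constant = 0.0216669175.
P(Sp. caerulea | evidence) = 0.0022378125 / 0.0216669175 ≈ 0.103.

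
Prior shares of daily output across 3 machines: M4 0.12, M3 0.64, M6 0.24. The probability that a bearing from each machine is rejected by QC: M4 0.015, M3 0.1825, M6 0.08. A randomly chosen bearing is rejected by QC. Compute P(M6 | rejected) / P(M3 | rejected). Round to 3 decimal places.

By Bayes' rule, posterior ∝ prior × likelihood:
  M4: 0.12 × 0.015 = 0.0018
  M3: 0.64 × 0.1825 = 0.1168
  M6: 0.24 × 0.08 = 0.0192
Total = 0.1378.
The ratio is 0.0192 / 0.1168 (the normalizer cancels) = 0.164.

0.164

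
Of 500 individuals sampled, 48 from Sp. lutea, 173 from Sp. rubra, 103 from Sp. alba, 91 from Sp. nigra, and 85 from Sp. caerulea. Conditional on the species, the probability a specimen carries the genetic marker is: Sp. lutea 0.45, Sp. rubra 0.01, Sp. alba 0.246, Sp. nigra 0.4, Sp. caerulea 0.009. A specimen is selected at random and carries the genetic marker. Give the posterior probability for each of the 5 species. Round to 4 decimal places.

Unnormalized posteriors (prior × likelihood):
  Sp. lutea: 0.096 × 0.45 = 0.0432
  Sp. rubra: 0.346 × 0.01 = 0.00346
  Sp. alba: 0.206 × 0.246 = 0.050676
  Sp. nigra: 0.182 × 0.4 = 0.0728
  Sp. caerulea: 0.17 × 0.009 = 0.00153
Total = 0.171666.
P(Sp. lutea | marker) = 0.0432/0.171666 ≈ 0.2517
P(Sp. rubra | marker) = 0.00346/0.171666 ≈ 0.0202
P(Sp. alba | marker) = 0.050676/0.171666 ≈ 0.2952
P(Sp. nigra | marker) = 0.0728/0.171666 ≈ 0.4241
P(Sp. caerulea | marker) = 0.00153/0.171666 ≈ 0.0089

Sp. lutea 0.2517, Sp. rubra 0.0202, Sp. alba 0.2952, Sp. nigra 0.4241, Sp. caerulea 0.0089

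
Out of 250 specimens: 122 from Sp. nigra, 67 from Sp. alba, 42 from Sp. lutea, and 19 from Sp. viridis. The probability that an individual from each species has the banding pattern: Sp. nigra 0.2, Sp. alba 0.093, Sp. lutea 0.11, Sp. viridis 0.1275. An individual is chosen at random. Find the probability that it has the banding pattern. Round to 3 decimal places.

0.151

Prior × likelihood for each hypothesis:
  Sp. nigra: 0.488 × 0.2 = 0.0976
  Sp. alba: 0.268 × 0.093 = 0.024924
  Sp. lutea: 0.168 × 0.11 = 0.01848
  Sp. viridis: 0.076 × 0.1275 = 0.00969
P(banded) = 0.0976 + 0.024924 + 0.01848 + 0.00969 = 0.150694 → 0.151.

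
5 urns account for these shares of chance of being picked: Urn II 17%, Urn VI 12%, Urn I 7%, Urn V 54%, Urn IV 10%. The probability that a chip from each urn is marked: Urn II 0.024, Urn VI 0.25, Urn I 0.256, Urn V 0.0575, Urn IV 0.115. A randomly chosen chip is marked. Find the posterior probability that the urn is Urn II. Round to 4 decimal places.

0.0432

Compute prior × likelihood for every hypothesis:
  Urn II: 0.17 × 0.024 = 0.00408
  Urn VI: 0.12 × 0.25 = 0.03
  Urn I: 0.07 × 0.256 = 0.01792
  Urn V: 0.54 × 0.0575 = 0.03105
  Urn IV: 0.1 × 0.115 = 0.0115
Sum = 0.09455.
P(Urn II | evidence) = 0.00408 / 0.09455 ≈ 0.0432.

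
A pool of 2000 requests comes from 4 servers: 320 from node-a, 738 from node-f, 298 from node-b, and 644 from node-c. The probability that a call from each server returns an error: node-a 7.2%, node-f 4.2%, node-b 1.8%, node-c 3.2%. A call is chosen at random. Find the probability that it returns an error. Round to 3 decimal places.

0.040

Unnormalized posteriors (prior × likelihood):
  node-a: 0.16 × 0.072 = 0.01152
  node-f: 0.369 × 0.042 = 0.015498
  node-b: 0.149 × 0.018 = 0.002682
  node-c: 0.322 × 0.032 = 0.010304
P(error) = 0.01152 + 0.015498 + 0.002682 + 0.010304 = 0.040004 → 0.040.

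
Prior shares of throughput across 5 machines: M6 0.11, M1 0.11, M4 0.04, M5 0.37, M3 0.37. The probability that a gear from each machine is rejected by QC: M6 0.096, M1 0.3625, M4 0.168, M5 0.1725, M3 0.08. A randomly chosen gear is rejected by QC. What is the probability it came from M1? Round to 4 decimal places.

0.2648

Prior × likelihood for each hypothesis:
  M6: 0.11 × 0.096 = 0.01056
  M1: 0.11 × 0.3625 = 0.039875
  M4: 0.04 × 0.168 = 0.00672
  M5: 0.37 × 0.1725 = 0.063825
  M3: 0.37 × 0.08 = 0.0296
Total = 0.15058.
P(M1 | evidence) = 0.039875 / 0.15058 ≈ 0.2648.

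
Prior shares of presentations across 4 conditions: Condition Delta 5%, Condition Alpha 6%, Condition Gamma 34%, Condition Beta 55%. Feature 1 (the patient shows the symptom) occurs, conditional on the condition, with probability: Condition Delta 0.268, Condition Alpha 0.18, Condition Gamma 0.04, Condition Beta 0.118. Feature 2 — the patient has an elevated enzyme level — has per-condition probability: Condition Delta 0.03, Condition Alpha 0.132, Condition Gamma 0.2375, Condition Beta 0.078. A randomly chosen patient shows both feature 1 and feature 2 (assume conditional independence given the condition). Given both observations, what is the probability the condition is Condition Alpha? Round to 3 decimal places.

0.141

Unnormalized posteriors (prior × likelihood):
  Condition Delta: 0.05 × 0.268 × 0.03 = 0.000402
  Condition Alpha: 0.06 × 0.18 × 0.132 = 0.0014256
  Condition Gamma: 0.34 × 0.04 × 0.2375 = 0.00323
  Condition Beta: 0.55 × 0.118 × 0.078 = 0.0050622
Total = 0.0101198.
P(Condition Alpha | evidence) = 0.0014256 / 0.0101198 ≈ 0.141.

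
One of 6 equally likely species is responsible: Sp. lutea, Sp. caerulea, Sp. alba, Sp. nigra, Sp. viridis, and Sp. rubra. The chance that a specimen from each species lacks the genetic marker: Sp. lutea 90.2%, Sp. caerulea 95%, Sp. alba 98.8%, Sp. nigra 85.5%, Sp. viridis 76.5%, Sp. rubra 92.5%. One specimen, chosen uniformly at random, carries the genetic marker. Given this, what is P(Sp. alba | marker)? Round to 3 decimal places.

Taking complements, P(marker | each) = Sp. lutea 0.098, Sp. caerulea 0.05, Sp. alba 0.012, Sp. nigra 0.145, Sp. viridis 0.235, Sp. rubra 0.075.
With a uniform prior (1/6 each), posterior ∝ likelihood:
  Sp. lutea: 0.098
  Sp. caerulea: 0.05
  Sp. alba: 0.012
  Sp. nigra: 0.145
  Sp. viridis: 0.235
  Sp. rubra: 0.075
Normalizing constant = 0.615.
P(Sp. alba | evidence) = 0.012 / 0.615 ≈ 0.020.

0.020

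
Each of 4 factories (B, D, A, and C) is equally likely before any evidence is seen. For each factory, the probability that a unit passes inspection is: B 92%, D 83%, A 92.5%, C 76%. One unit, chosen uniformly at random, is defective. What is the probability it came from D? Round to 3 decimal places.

Taking complements, P(defective | each) = B 0.08, D 0.17, A 0.075, C 0.24.
With a uniform prior (1/4 each), posterior ∝ likelihood:
  B: 0.08
  D: 0.17
  A: 0.075
  C: 0.24
Normalizing constant = 0.565.
P(D | evidence) = 0.17 / 0.565 ≈ 0.301.

0.301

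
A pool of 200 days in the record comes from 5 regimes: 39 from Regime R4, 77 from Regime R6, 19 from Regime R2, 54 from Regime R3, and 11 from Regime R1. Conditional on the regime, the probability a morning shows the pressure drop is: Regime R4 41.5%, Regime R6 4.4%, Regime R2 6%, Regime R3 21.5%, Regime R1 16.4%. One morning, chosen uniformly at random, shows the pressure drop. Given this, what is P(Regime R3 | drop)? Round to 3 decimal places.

Unnormalized posteriors (prior × likelihood):
  Regime R4: 0.195 × 0.415 = 0.080925
  Regime R6: 0.385 × 0.044 = 0.01694
  Regime R2: 0.095 × 0.06 = 0.0057
  Regime R3: 0.27 × 0.215 = 0.05805
  Regime R1: 0.055 × 0.164 = 0.00902
Normalizing constant = 0.170635.
P(Regime R3 | evidence) = 0.05805 / 0.170635 ≈ 0.340.

0.340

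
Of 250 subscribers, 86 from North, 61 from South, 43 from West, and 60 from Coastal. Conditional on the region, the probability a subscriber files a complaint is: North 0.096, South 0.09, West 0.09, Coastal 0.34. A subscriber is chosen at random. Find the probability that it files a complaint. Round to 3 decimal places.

Compute prior × likelihood for every hypothesis:
  North: 0.344 × 0.096 = 0.033024
  South: 0.244 × 0.09 = 0.02196
  West: 0.172 × 0.09 = 0.01548
  Coastal: 0.24 × 0.34 = 0.0816
P(complaint) = 0.033024 + 0.02196 + 0.01548 + 0.0816 = 0.152064 → 0.152.

0.152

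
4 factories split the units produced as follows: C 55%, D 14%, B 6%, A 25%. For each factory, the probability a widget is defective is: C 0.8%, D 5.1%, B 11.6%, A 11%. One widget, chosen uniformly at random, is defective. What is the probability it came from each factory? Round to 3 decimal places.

C 0.096, D 0.155, B 0.151, A 0.598

Compute prior × likelihood for every hypothesis:
  C: 0.55 × 0.008 = 0.0044
  D: 0.14 × 0.051 = 0.00714
  B: 0.06 × 0.116 = 0.00696
  A: 0.25 × 0.11 = 0.0275
Total = 0.046.
P(C | defective) = 0.0044/0.046 ≈ 0.096
P(D | defective) = 0.00714/0.046 ≈ 0.155
P(B | defective) = 0.00696/0.046 ≈ 0.151
P(A | defective) = 0.0275/0.046 ≈ 0.598
(Check: 0.096+0.155+0.151+0.598 = 1.000.)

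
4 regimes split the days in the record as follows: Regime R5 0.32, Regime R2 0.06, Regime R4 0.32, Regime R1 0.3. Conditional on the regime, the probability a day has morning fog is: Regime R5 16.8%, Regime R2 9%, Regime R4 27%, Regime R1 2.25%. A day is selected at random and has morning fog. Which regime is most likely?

Unnormalized posteriors (prior × likelihood):
  Regime R5: 0.32 × 0.168 = 0.05376
  Regime R2: 0.06 × 0.09 = 0.0054
  Regime R4: 0.32 × 0.27 = 0.0864
  Regime R1: 0.3 × 0.0225 = 0.00675
Normalizing constant = 0.15231.
Largest term belongs to Regime R4, so Regime R4 is most probable.

Regime R4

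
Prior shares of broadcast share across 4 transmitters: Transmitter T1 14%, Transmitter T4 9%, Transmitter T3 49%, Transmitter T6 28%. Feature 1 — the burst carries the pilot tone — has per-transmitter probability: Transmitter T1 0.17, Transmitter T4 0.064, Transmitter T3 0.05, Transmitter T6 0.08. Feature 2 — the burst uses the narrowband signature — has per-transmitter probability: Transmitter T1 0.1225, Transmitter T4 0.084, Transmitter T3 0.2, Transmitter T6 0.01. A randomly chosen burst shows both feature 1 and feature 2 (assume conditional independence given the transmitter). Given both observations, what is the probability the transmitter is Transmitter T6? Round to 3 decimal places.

0.026

Compute prior × likelihood for every hypothesis:
  Transmitter T1: 0.14 × 0.17 × 0.1225 = 0.0029155
  Transmitter T4: 0.09 × 0.064 × 0.084 = 0.00048384
  Transmitter T3: 0.49 × 0.05 × 0.2 = 0.0049
  Transmitter T6: 0.28 × 0.08 × 0.01 = 0.000224
Sum = 0.00852334.
P(Transmitter T6 | evidence) = 0.000224 / 0.00852334 ≈ 0.026.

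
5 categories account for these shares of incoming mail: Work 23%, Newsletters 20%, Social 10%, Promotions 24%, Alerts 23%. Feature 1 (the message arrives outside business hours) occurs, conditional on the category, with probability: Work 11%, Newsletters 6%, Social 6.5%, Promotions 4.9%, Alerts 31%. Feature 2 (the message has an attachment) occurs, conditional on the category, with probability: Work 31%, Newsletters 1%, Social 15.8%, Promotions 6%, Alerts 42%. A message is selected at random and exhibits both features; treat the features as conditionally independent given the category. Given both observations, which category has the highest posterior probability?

Compute prior × likelihood for every hypothesis:
  Work: 0.23 × 0.11 × 0.31 = 0.007843
  Newsletters: 0.2 × 0.06 × 0.01 = 0.00012
  Social: 0.1 × 0.065 × 0.158 = 0.001027
  Promotions: 0.24 × 0.049 × 0.06 = 0.0007056
  Alerts: 0.23 × 0.31 × 0.42 = 0.029946
Normalizing constant = 0.0396416.
Largest term belongs to Alerts, so Alerts is most probable.

Alerts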